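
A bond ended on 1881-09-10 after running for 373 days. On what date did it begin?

September 2, 1880

Counting back 373 days from September 10, 1881.
Going back 10 days from September 10, 1881 reaches the end of the previous month; 373 − 10 = 363 left.
August 1881 has 31 days: 363 − 31 = 332 left.
July 1881 has 31 days: 332 − 31 = 301 left.
June 1881 has 30 days: 301 − 30 = 271 left.
May 1881 has 31 days: 271 − 31 = 240 left.
April 1881 has 30 days: 240 − 30 = 210 left.
March 1881 has 31 days: 210 − 31 = 179 left.
February 1881 has 28 days (1881 is not a leap year): 179 − 28 = 151 left.
January 1881 has 31 days: 151 − 31 = 120 left.
December 1880 has 31 days: 120 − 31 = 89 left.
November 1880 has 30 days: 89 − 30 = 59 left.
October 1880 has 31 days: 59 − 31 = 28 left.
September 1880 has 30 days; 30 − 28 = 2 → September 2, 1880.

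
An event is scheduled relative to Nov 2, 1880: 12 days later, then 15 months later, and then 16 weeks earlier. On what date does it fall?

Advancing 12 days from November 2, 1880:
November has 30 days; 2 + 12 = 14, still in November.
Adding 15 months from November 14, 1880:
month 11 + 15 = 26, which is month 2 of year 1882 → February 1882.
Day 14 is valid in February, giving February 14, 1882.
Going back 16 weeks (= 112 days) from February 14, 1882:
Going back 14 days from February 14, 1882 reaches the end of the previous month; 112 − 14 = 98 left.
January 1882 has 31 days: 98 − 31 = 67 left.
December 1881 has 31 days: 67 − 31 = 36 left.
November 1881 has 30 days: 36 − 30 = 6 left.
October 1881 has 31 days; 31 − 6 = 25 → October 25, 1881.

October 25, 1881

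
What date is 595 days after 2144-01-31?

September 17, 2145

Adding 595 days from January 31, 2144.
January has 31 days, so 31 − 31 = 0 days remain after January 31, 2144; 595 − 0 = 595 left.
February 2144 has 29 days (2144 is a leap year): 595 − 29 = 566 left.
March 2144 has 31 days: 566 − 31 = 535 left.
April 2144 has 30 days: 535 − 30 = 505 left.
May 2144 has 31 days: 505 − 31 = 474 left.
June 2144 has 30 days: 474 − 30 = 444 left.
July 2144 has 31 days: 444 − 31 = 413 left.
August 2144 has 31 days: 413 − 31 = 382 left.
September 2144 has 30 days: 382 − 30 = 352 left.
October 2144 has 31 days: 352 − 31 = 321 left.
November 2144 has 30 days: 321 − 30 = 291 left.
December 2144 has 31 days: 291 − 31 = 260 left.
January 2145 has 31 days: 260 − 31 = 229 left.
February 2145 has 28 days (2145 is not a leap year): 229 − 28 = 201 left.
March 2145 has 31 days: 201 − 31 = 170 left.
April 2145 has 30 days: 170 − 30 = 140 left.
May 2145 has 31 days: 140 − 31 = 109 left.
June 2145 has 30 days: 109 − 30 = 79 left.
July 2145 has 31 days: 79 − 31 = 48 left.
August 2145 has 31 days: 48 − 31 = 17 left.
17 days into September 2145 → September 17, 2145.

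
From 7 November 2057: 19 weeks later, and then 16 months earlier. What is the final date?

Advancing 19 weeks (= 133 days) from November 7, 2057:
November has 30 days, so 30 − 7 = 23 days remain after November 7, 2057; 133 − 23 = 110 left.
December 2057 has 31 days: 110 − 31 = 79 left.
January 2058 has 31 days: 79 − 31 = 48 left.
February 2058 has 28 days (2058 is not a leap year): 48 − 28 = 20 left.
20 days into March 2058 → March 20, 2058.
Going back 16 months from March 20, 2058:
month 3 − 16 = -13, which is month 11 of year 2056 → November 2056.
Day 20 is valid in November, giving November 20, 2056.

November 20, 2056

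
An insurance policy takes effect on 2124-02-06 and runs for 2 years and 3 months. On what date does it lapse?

May 6, 2126

Advancing 2 years and 3 months from February 6, 2124.
+2 years → 2126; month 2 + 3 = 5 → May 2126.
Day 6 is valid in May, giving May 6, 2126.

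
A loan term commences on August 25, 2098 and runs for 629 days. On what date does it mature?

May 16, 2100

Counting forward 629 days from August 25, 2098.
August has 31 days, so 31 − 25 = 6 days remain after August 25, 2098; 629 − 6 = 623 left.
September 2098 has 30 days: 623 − 30 = 593 left.
October 2098 has 31 days: 593 − 31 = 562 left.
November 2098 has 30 days: 562 − 30 = 532 left.
December 2098 has 31 days: 532 − 31 = 501 left.
January 2099 has 31 days: 501 − 31 = 470 left.
February 2099 has 28 days (2099 is not a leap year): 470 − 28 = 442 left.
March 2099 has 31 days: 442 − 31 = 411 left.
April 2099 has 30 days: 411 − 30 = 381 left.
May 2099 has 31 days: 381 − 31 = 350 left.
June 2099 has 30 days: 350 − 30 = 320 left.
July 2099 has 31 days: 320 − 31 = 289 left.
August 2099 has 31 days: 289 − 31 = 258 left.
September 2099 has 30 days: 258 − 30 = 228 left.
October 2099 has 31 days: 228 − 31 = 197 left.
November 2099 has 30 days: 197 − 30 = 167 left.
December 2099 has 31 days: 167 − 31 = 136 left.
January 2100 has 31 days: 136 − 31 = 105 left.
February 2100 has 28 days (2100 is not a leap year (divisible by 100 but not 400)): 105 − 28 = 77 left.
March 2100 has 31 days: 77 − 31 = 46 left.
April 2100 has 30 days: 46 − 30 = 16 left.
16 days into May 2100 → May 16, 2100.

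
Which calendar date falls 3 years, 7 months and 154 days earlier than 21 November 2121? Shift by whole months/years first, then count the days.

November 18, 2117

Going back 3 years, 7 months and 154 days from November 21, 2121: first the month/year part, then the days.
-3 years → 2118; month 11 − 7 = 4 → April 2118.
Day 21 is valid in April, giving April 21, 2118.
Now subtract 154 days from April 21, 2118.
Going back 21 days from April 21, 2118 reaches the end of the previous month; 154 − 21 = 133 left.
March 2118 has 31 days: 133 − 31 = 102 left.
February 2118 has 28 days (2118 is not a leap year): 102 − 28 = 74 left.
January 2118 has 31 days: 74 − 31 = 43 left.
December 2117 has 31 days: 43 − 31 = 12 left.
November 2117 has 30 days; 30 − 12 = 18 → November 18, 2117.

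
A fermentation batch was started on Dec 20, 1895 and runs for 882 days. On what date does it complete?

May 20, 1898

Counting forward 882 days from December 20, 1895.
December has 31 days, so 31 − 20 = 11 days remain after December 20, 1895; 882 − 11 = 871 left.
January 1896 has 31 days: 871 − 31 = 840 left.
February 1896 has 29 days (1896 is a leap year): 840 − 29 = 811 left.
March 1896 has 31 days: 811 − 31 = 780 left.
April 1896 has 30 days: 780 − 30 = 750 left.
May 1896 has 31 days: 750 − 31 = 719 left.
June 1896 has 30 days: 719 − 30 = 689 left.
July 1896 has 31 days: 689 − 31 = 658 left.
August 1896 has 31 days: 658 − 31 = 627 left.
September 1896 has 30 days: 627 − 30 = 597 left.
October 1896 has 31 days: 597 − 31 = 566 left.
November 1896 has 30 days: 566 − 30 = 536 left.
December 1896 has 31 days: 536 − 31 = 505 left.
January 1897 has 31 days: 505 − 31 = 474 left.
February 1897 has 28 days (1897 is not a leap year): 474 − 28 = 446 left.
March 1897 has 31 days: 446 − 31 = 415 left.
April 1897 has 30 days: 415 − 30 = 385 left.
May 1897 has 31 days: 385 − 31 = 354 left.
June 1897 has 30 days: 354 − 30 = 324 left.
July 1897 has 31 days: 324 − 31 = 293 left.
August 1897 has 31 days: 293 − 31 = 262 left.
September 1897 has 30 days: 262 − 30 = 232 left.
October 1897 has 31 days: 232 − 31 = 201 left.
November 1897 has 30 days: 201 − 30 = 171 left.
December 1897 has 31 days: 171 − 31 = 140 left.
January 1898 has 31 days: 140 − 31 = 109 left.
February 1898 has 28 days (1898 is not a leap year): 109 − 28 = 81 left.
March 1898 has 31 days: 81 − 31 = 50 left.
April 1898 has 30 days: 50 − 30 = 20 left.
20 days into May 1898 → May 20, 1898.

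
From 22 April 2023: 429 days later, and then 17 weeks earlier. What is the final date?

February 26, 2024

Adding 429 days from April 22, 2023:
April has 30 days, so 30 − 22 = 8 days remain after April 22, 2023; 429 − 8 = 421 left.
May 2023 has 31 days: 421 − 31 = 390 left.
June 2023 has 30 days: 390 − 30 = 360 left.
July 2023 has 31 days: 360 − 31 = 329 left.
August 2023 has 31 days: 329 − 31 = 298 left.
September 2023 has 30 days: 298 − 30 = 268 left.
October 2023 has 31 days: 268 − 31 = 237 left.
November 2023 has 30 days: 237 − 30 = 207 left.
December 2023 has 31 days: 207 − 31 = 176 left.
January 2024 has 31 days: 176 − 31 = 145 left.
February 2024 has 29 days (2024 is a leap year): 145 − 29 = 116 left.
March 2024 has 31 days: 116 − 31 = 85 left.
April 2024 has 30 days: 85 − 30 = 55 left.
May 2024 has 31 days: 55 − 31 = 24 left.
24 days into June 2024 → June 24, 2024.
Going back 17 weeks (= 119 days) from June 24, 2024:
Going back 24 days from June 24, 2024 reaches the end of the previous month; 119 − 24 = 95 left.
May 2024 has 31 days: 95 − 31 = 64 left.
April 2024 has 30 days: 64 − 30 = 34 left.
March 2024 has 31 days: 34 − 31 = 3 left.
February 2024 has 29 days; 29 − 3 = 26 → February 26, 2024.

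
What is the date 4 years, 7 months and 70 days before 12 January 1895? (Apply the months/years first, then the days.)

April 3, 1890

Subtracting 4 years, 7 months and 70 days from January 12, 1895: first the month/year part, then the days.
-4 years → 1891; month 1 − 7 = -6, which is month 6 of year 1890 → June 1890.
Day 12 is valid in June, giving June 12, 1890.
Now subtract 70 days from June 12, 1890.
Going back 12 days from June 12, 1890 reaches the end of the previous month; 70 − 12 = 58 left.
May 1890 has 31 days: 58 − 31 = 27 left.
April 1890 has 30 days; 30 − 27 = 3 → April 3, 1890.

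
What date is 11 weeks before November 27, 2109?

September 11, 2109

Subtracting 11 weeks = 77 days from November 27, 2109.
Going back 27 days from November 27, 2109 reaches the end of the previous month; 77 − 27 = 50 left.
October 2109 has 31 days: 50 − 31 = 19 left.
September 2109 has 30 days; 30 − 19 = 11 → September 11, 2109.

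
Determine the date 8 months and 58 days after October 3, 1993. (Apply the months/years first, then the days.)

Adding 8 months and 58 days from October 3, 1993: first the month/year part, then the days.
month 10 + 8 = 18, which is month 6 of year 1994 → June 1994.
Day 3 is valid in June, giving June 3, 1994.
Now add 58 days from June 3, 1994.
June has 30 days, so 30 − 3 = 27 days remain after June 3, 1994; 58 − 27 = 31 left.
31 days into July 1994 → July 31, 1994.

July 31, 1994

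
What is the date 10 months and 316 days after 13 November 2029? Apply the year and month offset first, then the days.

July 26, 2031

Advancing 10 months and 316 days from November 13, 2029: first the month/year part, then the days.
month 11 + 10 = 21, which is month 9 of year 2030 → September 2030.
Day 13 is valid in September, giving September 13, 2030.
Now add 316 days from September 13, 2030.
September has 30 days, so 30 − 13 = 17 days remain after September 13, 2030; 316 − 17 = 299 left.
October 2030 has 31 days: 299 − 31 = 268 left.
November 2030 has 30 days: 268 − 30 = 238 left.
December 2030 has 31 days: 238 − 31 = 207 left.
January 2031 has 31 days: 207 − 31 = 176 left.
February 2031 has 28 days (2031 is not a leap year): 176 − 28 = 148 left.
March 2031 has 31 days: 148 − 31 = 117 left.
April 2031 has 30 days: 117 − 30 = 87 left.
May 2031 has 31 days: 87 − 31 = 56 left.
June 2031 has 30 days: 56 − 30 = 26 left.
26 days into July 2031 → July 26, 2031.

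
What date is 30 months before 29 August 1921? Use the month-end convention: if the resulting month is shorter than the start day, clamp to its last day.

Subtracting 30 months from August 29, 1921.
month 8 − 30 = -22, which is month 2 of year 1919 → February 1919.
February 1919 has only 28 days (1919 is not a leap year — relevant if February), and the start was day 29, so the date clamps to February 28, 1919.

February 28, 1919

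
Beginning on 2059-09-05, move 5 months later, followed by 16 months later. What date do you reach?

June 5, 2061

Adding 5 months from September 5, 2059:
month 9 + 5 = 14, which is month 2 of year 2060 → February 2060.
Day 5 is valid in February, giving February 5, 2060.
Counting forward 16 months from February 5, 2060:
month 2 + 16 = 18, which is month 6 of year 2061 → June 2061.
Day 5 is valid in June, giving June 5, 2061.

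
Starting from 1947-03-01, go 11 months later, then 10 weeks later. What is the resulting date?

Advancing 11 months from March 1, 1947:
month 3 + 11 = 14, which is month 2 of year 1948 → February 1948.
Day 1 is valid in February, giving February 1, 1948.
Advancing 10 weeks (= 70 days) from February 1, 1948:
February has 29 days, so 29 − 1 = 28 days remain after February 1, 1948; 70 − 28 = 42 left.
March 1948 has 31 days: 42 − 31 = 11 left.
11 days into April 1948 → April 11, 1948.

April 11, 1948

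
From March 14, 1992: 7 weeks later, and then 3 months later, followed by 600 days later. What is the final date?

Counting forward 7 weeks (= 49 days) from March 14, 1992:
March has 31 days, so 31 − 14 = 17 days remain after March 14, 1992; 49 − 17 = 32 left.
April 1992 has 30 days: 32 − 30 = 2 left.
2 days into May 1992 → May 2, 1992.
Counting forward 3 months from May 2, 1992:
month 5 + 3 = 8 → August 1992.
Day 2 is valid in August, giving August 2, 1992.
Counting forward 600 days from August 2, 1992:
August has 31 days, so 31 − 2 = 29 days remain after August 2, 1992; 600 − 29 = 571 left.
September 1992 has 30 days: 571 − 30 = 541 left.
October 1992 has 31 days: 541 − 31 = 510 left.
November 1992 has 30 days: 510 − 30 = 480 left.
December 1992 has 31 days: 480 − 31 = 449 left.
January 1993 has 31 days: 449 − 31 = 418 left.
February 1993 has 28 days (1993 is not a leap year): 418 − 28 = 390 left.
March 1993 has 31 days: 390 − 31 = 359 left.
April 1993 has 30 days: 359 − 30 = 329 left.
May 1993 has 31 days: 329 − 31 = 298 left.
June 1993 has 30 days: 298 − 30 = 268 left.
July 1993 has 31 days: 268 − 31 = 237 left.
August 1993 has 31 days: 237 − 31 = 206 left.
September 1993 has 30 days: 206 − 30 = 176 left.
October 1993 has 31 days: 176 − 31 = 145 left.
November 1993 has 30 days: 145 − 30 = 115 left.
December 1993 has 31 days: 115 − 31 = 84 left.
January 1994 has 31 days: 84 − 31 = 53 left.
February 1994 has 28 days (1994 is not a leap year): 53 − 28 = 25 left.
25 days into March 1994 → March 25, 1994.

March 25, 1994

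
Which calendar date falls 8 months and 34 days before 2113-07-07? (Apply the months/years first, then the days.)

October 4, 2112

Counting back 8 months and 34 days from July 7, 2113: first the month/year part, then the days.
month 7 − 8 = -1, which is month 11 of year 2112 → November 2112.
Day 7 is valid in November, giving November 7, 2112.
Now subtract 34 days from November 7, 2112.
Going back 7 days from November 7, 2112 reaches the end of the previous month; 34 − 7 = 27 left.
October 2112 has 31 days; 31 − 27 = 4 → October 4, 2112.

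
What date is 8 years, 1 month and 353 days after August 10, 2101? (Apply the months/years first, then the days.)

August 29, 2110

Advancing 8 years, 1 month and 353 days from August 10, 2101: first the month/year part, then the days.
+8 years → 2109; month 8 + 1 = 9 → September 2109.
Day 10 is valid in September, giving September 10, 2109.
Now add 353 days from September 10, 2109.
September has 30 days, so 30 − 10 = 20 days remain after September 10, 2109; 353 − 20 = 333 left.
October 2109 has 31 days: 333 − 31 = 302 left.
November 2109 has 30 days: 302 − 30 = 272 left.
December 2109 has 31 days: 272 − 31 = 241 left.
January 2110 has 31 days: 241 − 31 = 210 left.
February 2110 has 28 days (2110 is not a leap year): 210 − 28 = 182 left.
March 2110 has 31 days: 182 − 31 = 151 left.
April 2110 has 30 days: 151 − 30 = 121 left.
May 2110 has 31 days: 121 − 31 = 90 left.
June 2110 has 30 days: 90 − 30 = 60 left.
July 2110 has 31 days: 60 − 31 = 29 left.
29 days into August 2110 → August 29, 2110.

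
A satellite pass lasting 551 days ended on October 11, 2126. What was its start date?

April 8, 2125

Going back 551 days from October 11, 2126.
Going back 11 days from October 11, 2126 reaches the end of the previous month; 551 − 11 = 540 left.
September 2126 has 30 days: 540 − 30 = 510 left.
August 2126 has 31 days: 510 − 31 = 479 left.
July 2126 has 31 days: 479 − 31 = 448 left.
June 2126 has 30 days: 448 − 30 = 418 left.
May 2126 has 31 days: 418 − 31 = 387 left.
April 2126 has 30 days: 387 − 30 = 357 left.
March 2126 has 31 days: 357 − 31 = 326 left.
February 2126 has 28 days (2126 is not a leap year): 326 − 28 = 298 left.
January 2126 has 31 days: 298 − 31 = 267 left.
December 2125 has 31 days: 267 − 31 = 236 left.
November 2125 has 30 days: 236 − 30 = 206 left.
October 2125 has 31 days: 206 − 31 = 175 left.
September 2125 has 30 days: 175 − 30 = 145 left.
August 2125 has 31 days: 145 − 31 = 114 left.
July 2125 has 31 days: 114 − 31 = 83 left.
June 2125 has 30 days: 83 − 30 = 53 left.
May 2125 has 31 days: 53 − 31 = 22 left.
April 2125 has 30 days; 30 − 22 = 8 → April 8, 2125.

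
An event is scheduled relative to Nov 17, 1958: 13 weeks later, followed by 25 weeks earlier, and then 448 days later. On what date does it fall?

Counting forward 13 weeks (= 91 days) from November 17, 1958:
November has 30 days, so 30 − 17 = 13 days remain after November 17, 1958; 91 − 13 = 78 left.
December 1958 has 31 days: 78 − 31 = 47 left.
January 1959 has 31 days: 47 − 31 = 16 left.
16 days into February 1959 → February 16, 1959.
Subtracting 25 weeks (= 175 days) from February 16, 1959:
Going back 16 days from February 16, 1959 reaches the end of the previous month; 175 − 16 = 159 left.
January 1959 has 31 days: 159 − 31 = 128 left.
December 1958 has 31 days: 128 − 31 = 97 left.
November 1958 has 30 days: 97 − 30 = 67 left.
October 1958 has 31 days: 67 − 31 = 36 left.
September 1958 has 30 days: 36 − 30 = 6 left.
August 1958 has 31 days; 31 − 6 = 25 → August 25, 1958.
Counting forward 448 days from August 25, 1958:
August has 31 days, so 31 − 25 = 6 days remain after August 25, 1958; 448 − 6 = 442 left.
September 1958 has 30 days: 442 − 30 = 412 left.
October 1958 has 31 days: 412 − 31 = 381 left.
November 1958 has 30 days: 381 − 30 = 351 left.
December 1958 has 31 days: 351 − 31 = 320 left.
January 1959 has 31 days: 320 − 31 = 289 left.
February 1959 has 28 days (1959 is not a leap year): 289 − 28 = 261 left.
March 1959 has 31 days: 261 − 31 = 230 left.
April 1959 has 30 days: 230 − 30 = 200 left.
May 1959 has 31 days: 200 − 31 = 169 left.
June 1959 has 30 days: 169 − 30 = 139 left.
July 1959 has 31 days: 139 − 31 = 108 left.
August 1959 has 31 days: 108 − 31 = 77 left.
September 1959 has 30 days: 77 − 30 = 47 left.
October 1959 has 31 days: 47 − 31 = 16 left.
16 days into November 1959 → November 16, 1959.

November 16, 1959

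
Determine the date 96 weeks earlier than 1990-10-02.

Going back 96 weeks = 672 days from October 2, 1990.
Going back 2 days from October 2, 1990 reaches the end of the previous month; 672 − 2 = 670 left.
September 1990 has 30 days: 670 − 30 = 640 left.
August 1990 has 31 days: 640 − 31 = 609 left.
July 1990 has 31 days: 609 − 31 = 578 left.
June 1990 has 30 days: 578 − 30 = 548 left.
May 1990 has 31 days: 548 − 31 = 517 left.
April 1990 has 30 days: 517 − 30 = 487 left.
March 1990 has 31 days: 487 − 31 = 456 left.
February 1990 has 28 days (1990 is not a leap year): 456 − 28 = 428 left.
January 1990 has 31 days: 428 − 31 = 397 left.
December 1989 has 31 days: 397 − 31 = 366 left.
November 1989 has 30 days: 366 − 30 = 336 left.
October 1989 has 31 days: 336 − 31 = 305 left.
September 1989 has 30 days: 305 − 30 = 275 left.
August 1989 has 31 days: 275 − 31 = 244 left.
July 1989 has 31 days: 244 − 31 = 213 left.
June 1989 has 30 days: 213 − 30 = 183 left.
May 1989 has 31 days: 183 − 31 = 152 left.
April 1989 has 30 days: 152 − 30 = 122 left.
March 1989 has 31 days: 122 − 31 = 91 left.
February 1989 has 28 days (1989 is not a leap year): 91 − 28 = 63 left.
January 1989 has 31 days: 63 − 31 = 32 left.
December 1988 has 31 days: 32 − 31 = 1 left.
November 1988 has 30 days; 30 − 1 = 29 → November 29, 1988.

November 29, 1988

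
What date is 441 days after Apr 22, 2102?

Advancing 441 days from April 22, 2102.
April has 30 days, so 30 − 22 = 8 days remain after April 22, 2102; 441 − 8 = 433 left.
May 2102 has 31 days: 433 − 31 = 402 left.
June 2102 has 30 days: 402 − 30 = 372 left.
July 2102 has 31 days: 372 − 31 = 341 left.
August 2102 has 31 days: 341 − 31 = 310 left.
September 2102 has 30 days: 310 − 30 = 280 left.
October 2102 has 31 days: 280 − 31 = 249 left.
November 2102 has 30 days: 249 − 30 = 219 left.
December 2102 has 31 days: 219 − 31 = 188 left.
January 2103 has 31 days: 188 − 31 = 157 left.
February 2103 has 28 days (2103 is not a leap year): 157 − 28 = 129 left.
March 2103 has 31 days: 129 − 31 = 98 left.
April 2103 has 30 days: 98 − 30 = 68 left.
May 2103 has 31 days: 68 − 31 = 37 left.
June 2103 has 30 days: 37 − 30 = 7 left.
7 days into July 2103 → July 7, 2103.

July 7, 2103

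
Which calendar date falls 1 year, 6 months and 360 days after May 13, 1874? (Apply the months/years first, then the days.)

November 7, 1876

Advancing 1 year, 6 months and 360 days from May 13, 1874: first the month/year part, then the days.
+1 year → 1875; month 5 + 6 = 11 → November 1875.
Day 13 is valid in November, giving November 13, 1875.
Now add 360 days from November 13, 1875.
November has 30 days, so 30 − 13 = 17 days remain after November 13, 1875; 360 − 17 = 343 left.
December 1875 has 31 days: 343 − 31 = 312 left.
January 1876 has 31 days: 312 − 31 = 281 left.
February 1876 has 29 days (1876 is a leap year): 281 − 29 = 252 left.
March 1876 has 31 days: 252 − 31 = 221 left.
April 1876 has 30 days: 221 − 30 = 191 left.
May 1876 has 31 days: 191 − 31 = 160 left.
June 1876 has 30 days: 160 − 30 = 130 left.
July 1876 has 31 days: 130 − 31 = 99 left.
August 1876 has 31 days: 99 − 31 = 68 left.
September 1876 has 30 days: 68 − 30 = 38 left.
October 1876 has 31 days: 38 − 31 = 7 left.
7 days into November 1876 → November 7, 1876.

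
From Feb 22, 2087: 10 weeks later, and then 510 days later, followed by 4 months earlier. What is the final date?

May 24, 2088

Adding 10 weeks (= 70 days) from February 22, 2087:
February has 28 days, so 28 − 22 = 6 days remain after February 22, 2087; 70 − 6 = 64 left.
March 2087 has 31 days: 64 − 31 = 33 left.
April 2087 has 30 days: 33 − 30 = 3 left.
3 days into May 2087 → May 3, 2087.
Counting forward 510 days from May 3, 2087:
May has 31 days, so 31 − 3 = 28 days remain after May 3, 2087; 510 − 28 = 482 left.
June 2087 has 30 days: 482 − 30 = 452 left.
July 2087 has 31 days: 452 − 31 = 421 left.
August 2087 has 31 days: 421 − 31 = 390 left.
September 2087 has 30 days: 390 − 30 = 360 left.
October 2087 has 31 days: 360 − 31 = 329 left.
November 2087 has 30 days: 329 − 30 = 299 left.
December 2087 has 31 days: 299 − 31 = 268 left.
January 2088 has 31 days: 268 − 31 = 237 left.
February 2088 has 29 days (2088 is a leap year): 237 − 29 = 208 left.
March 2088 has 31 days: 208 − 31 = 177 left.
April 2088 has 30 days: 177 − 30 = 147 left.
May 2088 has 31 days: 147 − 31 = 116 left.
June 2088 has 30 days: 116 − 30 = 86 left.
July 2088 has 31 days: 86 − 31 = 55 left.
August 2088 has 31 days: 55 − 31 = 24 left.
24 days into September 2088 → September 24, 2088.
Counting back 4 months from September 24, 2088:
month 9 − 4 = 5 → May 2088.
Day 24 is valid in May, giving May 24, 2088.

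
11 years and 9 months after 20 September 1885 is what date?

June 20, 1897

Adding 11 years and 9 months from September 20, 1885.
+11 years → 1896; month 9 + 9 = 18, which is month 6 of year 1897 → June 1897.
Day 20 is valid in June, giving June 20, 1897.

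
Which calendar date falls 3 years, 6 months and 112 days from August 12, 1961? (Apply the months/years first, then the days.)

June 4, 1965

Counting forward 3 years, 6 months and 112 days from August 12, 1961: first the month/year part, then the days.
+3 years → 1964; month 8 + 6 = 14, which is month 2 of year 1965 → February 1965.
Day 12 is valid in February, giving February 12, 1965.
Now add 112 days from February 12, 1965.
February has 28 days, so 28 − 12 = 16 days remain after February 12, 1965; 112 − 16 = 96 left.
March 1965 has 31 days: 96 − 31 = 65 left.
April 1965 has 30 days: 65 − 30 = 35 left.
May 1965 has 31 days: 35 − 31 = 4 left.
4 days into June 1965 → June 4, 1965.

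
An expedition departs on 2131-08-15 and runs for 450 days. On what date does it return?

November 7, 2132

Counting forward 450 days from August 15, 2131.
August has 31 days, so 31 − 15 = 16 days remain after August 15, 2131; 450 − 16 = 434 left.
September 2131 has 30 days: 434 − 30 = 404 left.
October 2131 has 31 days: 404 − 31 = 373 left.
November 2131 has 30 days: 373 − 30 = 343 left.
December 2131 has 31 days: 343 − 31 = 312 left.
January 2132 has 31 days: 312 − 31 = 281 left.
February 2132 has 29 days (2132 is a leap year): 281 − 29 = 252 left.
March 2132 has 31 days: 252 − 31 = 221 left.
April 2132 has 30 days: 221 − 30 = 191 left.
May 2132 has 31 days: 191 − 31 = 160 left.
June 2132 has 30 days: 160 − 30 = 130 left.
July 2132 has 31 days: 130 − 31 = 99 left.
August 2132 has 31 days: 99 − 31 = 68 left.
September 2132 has 30 days: 68 − 30 = 38 left.
October 2132 has 31 days: 38 − 31 = 7 left.
7 days into November 2132 → November 7, 2132.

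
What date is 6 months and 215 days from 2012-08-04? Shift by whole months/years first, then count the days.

Counting forward 6 months and 215 days from August 4, 2012: first the month/year part, then the days.
month 8 + 6 = 14, which is month 2 of year 2013 → February 2013.
Day 4 is valid in February, giving February 4, 2013.
Now add 215 days from February 4, 2013.
February has 28 days, so 28 − 4 = 24 days remain after February 4, 2013; 215 − 24 = 191 left.
March 2013 has 31 days: 191 − 31 = 160 left.
April 2013 has 30 days: 160 − 30 = 130 left.
May 2013 has 31 days: 130 − 31 = 99 left.
June 2013 has 30 days: 99 − 30 = 69 left.
July 2013 has 31 days: 69 − 31 = 38 left.
August 2013 has 31 days: 38 − 31 = 7 left.
7 days into September 2013 → September 7, 2013.

September 7, 2013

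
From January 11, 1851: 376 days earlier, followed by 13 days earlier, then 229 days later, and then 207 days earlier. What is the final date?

Counting back 376 days from January 11, 1851:
Going back 11 days from January 11, 1851 reaches the end of the previous month; 376 − 11 = 365 left.
December 1850 has 31 days: 365 − 31 = 334 left.
November 1850 has 30 days: 334 − 30 = 304 left.
October 1850 has 31 days: 304 − 31 = 273 left.
September 1850 has 30 days: 273 − 30 = 243 left.
August 1850 has 31 days: 243 − 31 = 212 left.
July 1850 has 31 days: 212 − 31 = 181 left.
June 1850 has 30 days: 181 − 30 = 151 left.
May 1850 has 31 days: 151 − 31 = 120 left.
April 1850 has 30 days: 120 − 30 = 90 left.
March 1850 has 31 days: 90 − 31 = 59 left.
February 1850 has 28 days (1850 is not a leap year): 59 − 28 = 31 left.
January 1850 has 31 days: 31 − 31 = 0 left.
December 1849 has 31 days; 31 − 0 = 31 → December 31, 1849.
Subtracting 13 days from December 31, 1849:
31 − 13 = 18, still in December 1849.
Adding 229 days from December 18, 1849:
December has 31 days, so 31 − 18 = 13 days remain after December 18, 1849; 229 − 13 = 216 left.
January 1850 has 31 days: 216 − 31 = 185 left.
February 1850 has 28 days (1850 is not a leap year): 185 − 28 = 157 left.
March 1850 has 31 days: 157 − 31 = 126 left.
April 1850 has 30 days: 126 − 30 = 96 left.
May 1850 has 31 days: 96 − 31 = 65 left.
June 1850 has 30 days: 65 − 30 = 35 left.
July 1850 has 31 days: 35 − 31 = 4 left.
4 days into August 1850 → August 4, 1850.
Going back 207 days from August 4, 1850:
Going back 4 days from August 4, 1850 reaches the end of the previous month; 207 − 4 = 203 left.
July 1850 has 31 days: 203 − 31 = 172 left.
June 1850 has 30 days: 172 − 30 = 142 left.
May 1850 has 31 days: 142 − 31 = 111 left.
April 1850 has 30 days: 111 − 30 = 81 left.
March 1850 has 31 days: 81 − 31 = 50 left.
February 1850 has 28 days (1850 is not a leap year): 50 − 28 = 22 left.
January 1850 has 31 days; 31 − 22 = 9 → January 9, 1850.

January 9, 1850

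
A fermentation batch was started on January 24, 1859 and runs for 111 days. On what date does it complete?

Adding 111 days from January 24, 1859.
January has 31 days, so 31 − 24 = 7 days remain after January 24, 1859; 111 − 7 = 104 left.
February 1859 has 28 days (1859 is not a leap year): 104 − 28 = 76 left.
March 1859 has 31 days: 76 − 31 = 45 left.
April 1859 has 30 days: 45 − 30 = 15 left.
15 days into May 1859 → May 15, 1859.

May 15, 1859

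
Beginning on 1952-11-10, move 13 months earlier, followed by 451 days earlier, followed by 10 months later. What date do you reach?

Subtracting 13 months from November 10, 1952:
month 11 − 13 = -2, which is month 10 of year 1951 → October 1951.
Day 10 is valid in October, giving October 10, 1951.
Subtracting 451 days from October 10, 1951:
Going back 10 days from October 10, 1951 reaches the end of the previous month; 451 − 10 = 441 left.
September 1951 has 30 days: 441 − 30 = 411 left.
August 1951 has 31 days: 411 − 31 = 380 left.
July 1951 has 31 days: 380 − 31 = 349 left.
June 1951 has 30 days: 349 − 30 = 319 left.
May 1951 has 31 days: 319 − 31 = 288 left.
April 1951 has 30 days: 288 − 30 = 258 left.
March 1951 has 31 days: 258 − 31 = 227 left.
February 1951 has 28 days (1951 is not a leap year): 227 − 28 = 199 left.
January 1951 has 31 days: 199 − 31 = 168 left.
December 1950 has 31 days: 168 − 31 = 137 left.
November 1950 has 30 days: 137 − 30 = 107 left.
October 1950 has 31 days: 107 − 31 = 76 left.
September 1950 has 30 days: 76 − 30 = 46 left.
August 1950 has 31 days: 46 − 31 = 15 left.
July 1950 has 31 days; 31 − 15 = 16 → July 16, 1950.
Adding 10 months from July 16, 1950:
month 7 + 10 = 17, which is month 5 of year 1951 → May 1951.
Day 16 is valid in May, giving May 16, 1951.

May 16, 1951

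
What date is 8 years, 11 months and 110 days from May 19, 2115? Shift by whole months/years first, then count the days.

Counting forward 8 years, 11 months and 110 days from May 19, 2115: first the month/year part, then the days.
+8 years → 2123; month 5 + 11 = 16, which is month 4 of year 2124 → April 2124.
Day 19 is valid in April, giving April 19, 2124.
Now add 110 days from April 19, 2124.
April has 30 days, so 30 − 19 = 11 days remain after April 19, 2124; 110 − 11 = 99 left.
May 2124 has 31 days: 99 − 31 = 68 left.
June 2124 has 30 days: 68 − 30 = 38 left.
July 2124 has 31 days: 38 − 31 = 7 left.
7 days into August 2124 → August 7, 2124.

August 7, 2124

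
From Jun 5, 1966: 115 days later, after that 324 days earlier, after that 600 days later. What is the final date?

July 1, 1967

Advancing 115 days from June 5, 1966:
June has 30 days, so 30 − 5 = 25 days remain after June 5, 1966; 115 − 25 = 90 left.
July 1966 has 31 days: 90 − 31 = 59 left.
August 1966 has 31 days: 59 − 31 = 28 left.
28 days into September 1966 → September 28, 1966.
Counting back 324 days from September 28, 1966:
Going back 28 days from September 28, 1966 reaches the end of the previous month; 324 − 28 = 296 left.
August 1966 has 31 days: 296 − 31 = 265 left.
July 1966 has 31 days: 265 − 31 = 234 left.
June 1966 has 30 days: 234 − 30 = 204 left.
May 1966 has 31 days: 204 − 31 = 173 left.
April 1966 has 30 days: 173 − 30 = 143 left.
March 1966 has 31 days: 143 − 31 = 112 left.
February 1966 has 28 days (1966 is not a leap year): 112 − 28 = 84 left.
January 1966 has 31 days: 84 − 31 = 53 left.
December 1965 has 31 days: 53 − 31 = 22 left.
November 1965 has 30 days; 30 − 22 = 8 → November 8, 1965.
Adding 600 days from November 8, 1965:
November has 30 days, so 30 − 8 = 22 days remain after November 8, 1965; 600 − 22 = 578 left.
December 1965 has 31 days: 578 − 31 = 547 left.
January 1966 has 31 days: 547 − 31 = 516 left.
February 1966 has 28 days (1966 is not a leap year): 516 − 28 = 488 left.
March 1966 has 31 days: 488 − 31 = 457 left.
April 1966 has 30 days: 457 − 30 = 427 left.
May 1966 has 31 days: 427 − 31 = 396 left.
June 1966 has 30 days: 396 − 30 = 366 left.
July 1966 has 31 days: 366 − 31 = 335 left.
August 1966 has 31 days: 335 − 31 = 304 left.
September 1966 has 30 days: 304 − 30 = 274 left.
October 1966 has 31 days: 274 − 31 = 243 left.
November 1966 has 30 days: 243 − 30 = 213 left.
December 1966 has 31 days: 213 − 31 = 182 left.
January 1967 has 31 days: 182 − 31 = 151 left.
February 1967 has 28 days (1967 is not a leap year): 151 − 28 = 123 left.
March 1967 has 31 days: 123 − 31 = 92 left.
April 1967 has 30 days: 92 − 30 = 62 left.
May 1967 has 31 days: 62 − 31 = 31 left.
June 1967 has 30 days: 31 − 30 = 1 left.
1 day into July 1967 → July 1, 1967.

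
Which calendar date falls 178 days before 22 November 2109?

May 28, 2109

Counting back 178 days from November 22, 2109.
Going back 22 days from November 22, 2109 reaches the end of the previous month; 178 − 22 = 156 left.
October 2109 has 31 days: 156 − 31 = 125 left.
September 2109 has 30 days: 125 − 30 = 95 left.
August 2109 has 31 days: 95 − 31 = 64 left.
July 2109 has 31 days: 64 − 31 = 33 left.
June 2109 has 30 days: 33 − 30 = 3 left.
May 2109 has 31 days; 31 − 3 = 28 → May 28, 2109.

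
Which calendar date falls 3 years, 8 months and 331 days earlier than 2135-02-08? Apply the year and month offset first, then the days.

Going back 3 years, 8 months and 331 days from February 8, 2135: first the month/year part, then the days.
-3 years → 2132; month 2 − 8 = -6, which is month 6 of year 2131 → June 2131.
Day 8 is valid in June, giving June 8, 2131.
Now subtract 331 days from June 8, 2131.
Going back 8 days from June 8, 2131 reaches the end of the previous month; 331 − 8 = 323 left.
May 2131 has 31 days: 323 − 31 = 292 left.
April 2131 has 30 days: 292 − 30 = 262 left.
March 2131 has 31 days: 262 − 31 = 231 left.
February 2131 has 28 days (2131 is not a leap year): 231 − 28 = 203 left.
January 2131 has 31 days: 203 − 31 = 172 left.
December 2130 has 31 days: 172 − 31 = 141 left.
November 2130 has 30 days: 141 − 30 = 111 left.
October 2130 has 31 days: 111 − 31 = 80 left.
September 2130 has 30 days: 80 − 30 = 50 left.
August 2130 has 31 days: 50 − 31 = 19 left.
July 2130 has 31 days; 31 − 19 = 12 → July 12, 2130.

July 12, 2130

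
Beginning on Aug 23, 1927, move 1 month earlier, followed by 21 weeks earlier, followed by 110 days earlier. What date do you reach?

Counting back 1 month from August 23, 1927:
month 8 − 1 = 7 → July 1927.
Day 23 is valid in July, giving July 23, 1927.
Subtracting 21 weeks (= 147 days) from July 23, 1927:
Going back 23 days from July 23, 1927 reaches the end of the previous month; 147 − 23 = 124 left.
June 1927 has 30 days: 124 − 30 = 94 left.
May 1927 has 31 days: 94 − 31 = 63 left.
April 1927 has 30 days: 63 − 30 = 33 left.
March 1927 has 31 days: 33 − 31 = 2 left.
February 1927 has 28 days; 28 − 2 = 26 → February 26, 1927.
Going back 110 days from February 26, 1927:
Going back 26 days from February 26, 1927 reaches the end of the previous month; 110 − 26 = 84 left.
January 1927 has 31 days: 84 − 31 = 53 left.
December 1926 has 31 days: 53 − 31 = 22 left.
November 1926 has 30 days; 30 − 22 = 8 → November 8, 1926.

November 8, 1926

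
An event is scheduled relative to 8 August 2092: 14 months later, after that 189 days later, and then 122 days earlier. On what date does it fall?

December 14, 2093

Advancing 14 months from August 8, 2092:
month 8 + 14 = 22, which is month 10 of year 2093 → October 2093.
Day 8 is valid in October, giving October 8, 2093.
Counting forward 189 days from October 8, 2093:
October has 31 days, so 31 − 8 = 23 days remain after October 8, 2093; 189 − 23 = 166 left.
November 2093 has 30 days: 166 − 30 = 136 left.
December 2093 has 31 days: 136 − 31 = 105 left.
January 2094 has 31 days: 105 − 31 = 74 left.
February 2094 has 28 days (2094 is not a leap year): 74 − 28 = 46 left.
March 2094 has 31 days: 46 − 31 = 15 left.
15 days into April 2094 → April 15, 2094.
Counting back 122 days from April 15, 2094:
Going back 15 days from April 15, 2094 reaches the end of the previous month; 122 − 15 = 107 left.
March 2094 has 31 days: 107 − 31 = 76 left.
February 2094 has 28 days (2094 is not a leap year): 76 − 28 = 48 left.
January 2094 has 31 days: 48 − 31 = 17 left.
December 2093 has 31 days; 31 − 17 = 14 → December 14, 2093.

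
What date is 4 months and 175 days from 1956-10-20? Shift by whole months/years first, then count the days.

August 14, 1957

Counting forward 4 months and 175 days from October 20, 1956: first the month/year part, then the days.
month 10 + 4 = 14, which is month 2 of year 1957 → February 1957.
Day 20 is valid in February, giving February 20, 1957.
Now add 175 days from February 20, 1957.
February has 28 days, so 28 − 20 = 8 days remain after February 20, 1957; 175 − 8 = 167 left.
March 1957 has 31 days: 167 − 31 = 136 left.
April 1957 has 30 days: 136 − 30 = 106 left.
May 1957 has 31 days: 106 − 31 = 75 left.
June 1957 has 30 days: 75 − 30 = 45 left.
July 1957 has 31 days: 45 − 31 = 14 left.
14 days into August 1957 → August 14, 1957.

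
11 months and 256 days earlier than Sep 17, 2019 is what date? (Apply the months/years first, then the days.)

Going back 11 months and 256 days from September 17, 2019: first the month/year part, then the days.
month 9 − 11 = -2, which is month 10 of year 2018 → October 2018.
Day 17 is valid in October, giving October 17, 2018.
Now subtract 256 days from October 17, 2018.
Going back 17 days from October 17, 2018 reaches the end of the previous month; 256 − 17 = 239 left.
September 2018 has 30 days: 239 − 30 = 209 left.
August 2018 has 31 days: 209 − 31 = 178 left.
July 2018 has 31 days: 178 − 31 = 147 left.
June 2018 has 30 days: 147 − 30 = 117 left.
May 2018 has 31 days: 117 − 31 = 86 left.
April 2018 has 30 days: 86 − 30 = 56 left.
March 2018 has 31 days: 56 − 31 = 25 left.
February 2018 has 28 days; 28 − 25 = 3 → February 3, 2018.

February 3, 2018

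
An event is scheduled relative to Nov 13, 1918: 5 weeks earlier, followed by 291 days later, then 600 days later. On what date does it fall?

Going back 5 weeks (= 35 days) from November 13, 1918:
Going back 13 days from November 13, 1918 reaches the end of the previous month; 35 − 13 = 22 left.
October 1918 has 31 days; 31 − 22 = 9 → October 9, 1918.
Adding 291 days from October 9, 1918:
October has 31 days, so 31 − 9 = 22 days remain after October 9, 1918; 291 − 22 = 269 left.
November 1918 has 30 days: 269 − 30 = 239 left.
December 1918 has 31 days: 239 − 31 = 208 left.
January 1919 has 31 days: 208 − 31 = 177 left.
February 1919 has 28 days (1919 is not a leap year): 177 − 28 = 149 left.
March 1919 has 31 days: 149 − 31 = 118 left.
April 1919 has 30 days: 118 − 30 = 88 left.
May 1919 has 31 days: 88 − 31 = 57 left.
June 1919 has 30 days: 57 − 30 = 27 left.
27 days into July 1919 → July 27, 1919.
Adding 600 days from July 27, 1919:
July has 31 days, so 31 − 27 = 4 days remain after July 27, 1919; 600 − 4 = 596 left.
August 1919 has 31 days: 596 − 31 = 565 left.
September 1919 has 30 days: 565 − 30 = 535 left.
October 1919 has 31 days: 535 − 31 = 504 left.
November 1919 has 30 days: 504 − 30 = 474 left.
December 1919 has 31 days: 474 − 31 = 443 left.
January 1920 has 31 days: 443 − 31 = 412 left.
February 1920 has 29 days (1920 is a leap year): 412 − 29 = 383 left.
March 1920 has 31 days: 383 − 31 = 352 left.
April 1920 has 30 days: 352 − 30 = 322 left.
May 1920 has 31 days: 322 − 31 = 291 left.
June 1920 has 30 days: 291 − 30 = 261 left.
July 1920 has 31 days: 261 − 31 = 230 left.
August 1920 has 31 days: 230 − 31 = 199 left.
September 1920 has 30 days: 199 − 30 = 169 left.
October 1920 has 31 days: 169 − 31 = 138 left.
November 1920 has 30 days: 138 − 30 = 108 left.
December 1920 has 31 days: 108 − 31 = 77 left.
January 1921 has 31 days: 77 − 31 = 46 left.
February 1921 has 28 days (1921 is not a leap year): 46 − 28 = 18 left.
18 days into March 1921 → March 18, 1921.

March 18, 1921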